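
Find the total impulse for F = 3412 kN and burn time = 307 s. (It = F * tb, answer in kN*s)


It = 3412 * 307 = 1047484 kN*s

1047484 kN*s


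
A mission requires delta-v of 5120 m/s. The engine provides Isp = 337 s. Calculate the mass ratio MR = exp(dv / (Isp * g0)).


Ve = 337 * 9.81 = 3305.97 m/s
MR = exp(5120 / 3305.97) = 4.705

4.705


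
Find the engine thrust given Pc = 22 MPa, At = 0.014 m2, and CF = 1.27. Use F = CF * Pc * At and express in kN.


F = 1.27 * 22e6 * 0.014 = 391160.0 N = 391.2 kN

391.2 kN


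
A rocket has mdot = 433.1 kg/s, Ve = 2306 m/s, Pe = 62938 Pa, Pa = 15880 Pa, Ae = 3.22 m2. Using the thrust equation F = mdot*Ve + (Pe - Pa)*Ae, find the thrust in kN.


F = 433.1 * 2306 + (62938 - 15880) * 3.22 = 1.1503e+06 N = 1150.3 kN

1150.3 kN


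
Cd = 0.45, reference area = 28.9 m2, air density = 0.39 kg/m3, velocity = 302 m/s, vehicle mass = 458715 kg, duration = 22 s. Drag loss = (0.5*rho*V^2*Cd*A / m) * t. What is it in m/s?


D = 0.5 * 0.39 * 302^2 * 0.45 * 28.9 = 231291.06 N
a = 231291.06 / 458715 = 0.5042 m/s2
dV = 0.5042 * 22 = 11.1 m/s

11.1 m/s


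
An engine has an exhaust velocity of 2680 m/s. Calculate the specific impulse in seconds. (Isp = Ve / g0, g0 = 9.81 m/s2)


Isp = Ve / g0 = 2680 / 9.81 = 273.2 s

273.2 s


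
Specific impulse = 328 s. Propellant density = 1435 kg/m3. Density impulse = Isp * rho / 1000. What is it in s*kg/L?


rho*Isp = 328 * 1435 / 1000 = 471 s*kg/L

471 s*kg/L


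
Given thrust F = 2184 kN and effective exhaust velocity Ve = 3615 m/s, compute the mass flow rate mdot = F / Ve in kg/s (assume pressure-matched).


mdot = F / Ve = 2184000 / 3615 = 604.1 kg/s

604.1 kg/s


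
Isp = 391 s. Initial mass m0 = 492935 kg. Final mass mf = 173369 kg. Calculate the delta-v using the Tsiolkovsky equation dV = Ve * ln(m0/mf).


Ve = 391 * 9.81 = 3835.71 m/s
dV = 3835.71 * ln(492935/173369) = 4008 m/s

4008 m/s


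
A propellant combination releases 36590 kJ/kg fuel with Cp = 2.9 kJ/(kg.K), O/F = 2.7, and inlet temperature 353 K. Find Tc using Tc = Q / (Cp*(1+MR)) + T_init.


Tc = 36590 / (2.9 * (1 + 2.7)) + 353 = 3763 K

3763 K


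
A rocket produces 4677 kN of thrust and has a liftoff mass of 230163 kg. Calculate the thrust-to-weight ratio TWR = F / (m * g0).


TWR = 4677000 / (230163 * 9.81) = 2.07

2.07


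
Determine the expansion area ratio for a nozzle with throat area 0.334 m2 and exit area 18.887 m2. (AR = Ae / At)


AR = 18.887 / 0.334 = 56.5

56.5


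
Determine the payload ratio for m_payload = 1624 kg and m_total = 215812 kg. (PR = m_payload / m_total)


PR = 1624 / 215812 = 0.0075

0.0075


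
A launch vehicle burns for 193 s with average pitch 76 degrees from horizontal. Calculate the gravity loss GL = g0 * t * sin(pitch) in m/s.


GL = 9.81 * 193 * sin(76 deg) = 1837 m/s

1837 m/s


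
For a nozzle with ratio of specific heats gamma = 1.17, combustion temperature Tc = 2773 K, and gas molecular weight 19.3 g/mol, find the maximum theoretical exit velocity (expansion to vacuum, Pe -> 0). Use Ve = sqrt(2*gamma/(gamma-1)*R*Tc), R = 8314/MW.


R = 8314 / 19.3 = 430.78 J/(kg.K)
Ve = sqrt(2 * 1.17 / (1.17 - 1) * 430.78 * 2773) = 4055 m/s

4055 m/s


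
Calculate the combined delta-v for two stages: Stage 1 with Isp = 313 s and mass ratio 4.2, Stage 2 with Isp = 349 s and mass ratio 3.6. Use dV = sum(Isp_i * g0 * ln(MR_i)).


dV1 = 313 * 9.81 * ln(4.2) = 4406.5 m/s
dV2 = 349 * 9.81 * ln(3.6) = 4385.5 m/s
Total dV = 4406.5 + 4385.5 = 8792.0 m/s ~ 8792 m/s

8792 m/s


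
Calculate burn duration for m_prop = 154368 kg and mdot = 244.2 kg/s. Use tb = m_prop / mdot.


tb = 154368 / 244.2 = 632.1 s

632.1 s


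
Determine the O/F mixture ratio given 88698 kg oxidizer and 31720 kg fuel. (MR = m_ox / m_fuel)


MR = 88698 / 31720 = 2.8

2.8


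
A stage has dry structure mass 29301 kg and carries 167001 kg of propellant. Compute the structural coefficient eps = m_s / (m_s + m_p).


eps = 29301 / (29301 + 167001) = 0.1493

0.1493


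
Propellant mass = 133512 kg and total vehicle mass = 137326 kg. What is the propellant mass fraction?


PMF = 133512 / 137326 = 0.972

0.972


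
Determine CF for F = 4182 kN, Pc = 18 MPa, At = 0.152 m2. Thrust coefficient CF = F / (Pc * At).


CF = 4182000 / (18e6 * 0.152) = 1.53

1.53


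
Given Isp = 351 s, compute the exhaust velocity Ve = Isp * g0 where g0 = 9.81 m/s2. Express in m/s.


Ve = Isp * g0 = 351 * 9.81 = 3443.3 m/s

3443.3 m/s


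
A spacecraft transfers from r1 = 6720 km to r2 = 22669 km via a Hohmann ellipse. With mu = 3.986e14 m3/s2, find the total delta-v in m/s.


V1 = sqrt(mu/r1) = 7701.65 m/s
dV1 = V1*(sqrt(2*r2/(r1+r2)) - 1) = 1864.18 m/s
V2 = sqrt(mu/r2) = 4193.27 m/s
dV2 = V2*(1 - sqrt(2*r1/(r1+r2))) = 1357.57 m/s
Total dV = 3222 m/s

3222 m/s


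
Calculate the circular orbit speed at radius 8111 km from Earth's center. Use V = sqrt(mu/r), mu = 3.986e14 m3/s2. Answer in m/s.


V = sqrt(3.986e14 / 8111000) = 7010 m/s

7010 m/s


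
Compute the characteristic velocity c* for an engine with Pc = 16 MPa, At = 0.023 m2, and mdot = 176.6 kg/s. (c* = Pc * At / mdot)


c* = 16e6 * 0.023 / 176.6 = 2084 m/s

2084 m/s


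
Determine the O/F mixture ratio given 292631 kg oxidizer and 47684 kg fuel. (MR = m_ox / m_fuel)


MR = 292631 / 47684 = 6.14

6.14


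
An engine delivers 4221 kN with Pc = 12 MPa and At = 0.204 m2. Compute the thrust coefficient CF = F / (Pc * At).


CF = 4221000 / (12e6 * 0.204) = 1.72

1.72


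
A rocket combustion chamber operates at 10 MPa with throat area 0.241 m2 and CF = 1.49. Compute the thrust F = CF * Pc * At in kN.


F = 1.49 * 10e6 * 0.241 = 3.5909e+06 N = 3590.9 kN

3590.9 kN


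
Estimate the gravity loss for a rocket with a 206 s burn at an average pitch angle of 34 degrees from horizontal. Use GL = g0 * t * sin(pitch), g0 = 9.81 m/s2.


GL = 9.81 * 206 * sin(34 deg) = 1130 m/s

1130 m/s


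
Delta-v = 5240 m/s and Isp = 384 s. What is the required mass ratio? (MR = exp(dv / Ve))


Ve = 384 * 9.81 = 3767.04 m/s
MR = exp(5240 / 3767.04) = 4.019

4.019


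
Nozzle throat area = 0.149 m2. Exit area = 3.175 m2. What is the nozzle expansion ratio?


AR = 3.175 / 0.149 = 21.3

21.3


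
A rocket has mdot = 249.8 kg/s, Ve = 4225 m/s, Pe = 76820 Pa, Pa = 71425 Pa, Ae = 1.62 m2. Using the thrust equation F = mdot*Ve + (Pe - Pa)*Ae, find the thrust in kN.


F = 249.8 * 4225 + (76820 - 71425) * 1.62 = 1.0641e+06 N = 1064.1 kN

1064.1 kN


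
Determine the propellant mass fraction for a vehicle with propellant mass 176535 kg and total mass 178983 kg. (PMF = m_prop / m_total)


PMF = 176535 / 178983 = 0.986

0.986


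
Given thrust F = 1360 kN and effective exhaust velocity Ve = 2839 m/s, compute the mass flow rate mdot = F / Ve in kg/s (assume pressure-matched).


mdot = F / Ve = 1360000 / 2839 = 479.0 kg/s

479.0 kg/s


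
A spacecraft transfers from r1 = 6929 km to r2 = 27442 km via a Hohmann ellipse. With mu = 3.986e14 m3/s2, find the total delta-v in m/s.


V1 = sqrt(mu/r1) = 7584.61 m/s
dV1 = V1*(sqrt(2*r2/(r1+r2)) - 1) = 1999.68 m/s
V2 = sqrt(mu/r2) = 3811.19 m/s
dV2 = V2*(1 - sqrt(2*r1/(r1+r2))) = 1391.19 m/s
Total dV = 3391 m/s

3391 m/s


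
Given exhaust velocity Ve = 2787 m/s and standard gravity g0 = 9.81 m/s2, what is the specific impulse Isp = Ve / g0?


Isp = Ve / g0 = 2787 / 9.81 = 284.1 s

284.1 s


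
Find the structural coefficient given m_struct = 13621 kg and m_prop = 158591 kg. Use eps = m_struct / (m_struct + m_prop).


eps = 13621 / (13621 + 158591) = 0.0791

0.0791


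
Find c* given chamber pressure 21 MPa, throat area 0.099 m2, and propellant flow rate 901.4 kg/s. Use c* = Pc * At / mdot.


c* = 21e6 * 0.099 / 901.4 = 2306 m/s

2306 m/s


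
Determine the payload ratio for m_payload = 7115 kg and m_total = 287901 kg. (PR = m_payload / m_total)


PR = 7115 / 287901 = 0.0247

0.0247


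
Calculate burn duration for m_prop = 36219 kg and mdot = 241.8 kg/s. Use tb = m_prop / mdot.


tb = 36219 / 241.8 = 149.8 s

149.8 s


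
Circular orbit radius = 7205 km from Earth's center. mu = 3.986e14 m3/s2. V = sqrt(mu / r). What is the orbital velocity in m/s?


V = sqrt(3.986e14 / 7205000) = 7438 m/s

7438 m/s


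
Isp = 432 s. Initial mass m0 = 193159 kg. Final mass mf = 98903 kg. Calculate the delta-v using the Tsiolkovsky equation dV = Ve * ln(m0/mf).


Ve = 432 * 9.81 = 4237.92 m/s
dV = 4237.92 * ln(193159/98903) = 2837 m/s

2837 m/s


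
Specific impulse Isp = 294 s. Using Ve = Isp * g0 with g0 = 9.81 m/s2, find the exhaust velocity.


Ve = Isp * g0 = 294 * 9.81 = 2884.1 m/s

2884.1 m/s


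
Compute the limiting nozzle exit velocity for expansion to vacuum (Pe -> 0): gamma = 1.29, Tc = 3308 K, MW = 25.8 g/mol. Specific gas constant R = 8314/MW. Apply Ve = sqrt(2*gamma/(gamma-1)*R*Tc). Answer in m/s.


R = 8314 / 25.8 = 322.25 J/(kg.K)
Ve = sqrt(2 * 1.29 / (1.29 - 1) * 322.25 * 3308) = 3080 m/s

3080 m/s


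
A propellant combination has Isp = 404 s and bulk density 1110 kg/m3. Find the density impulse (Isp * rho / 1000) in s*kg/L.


rho*Isp = 404 * 1110 / 1000 = 448 s*kg/L

448 s*kg/L


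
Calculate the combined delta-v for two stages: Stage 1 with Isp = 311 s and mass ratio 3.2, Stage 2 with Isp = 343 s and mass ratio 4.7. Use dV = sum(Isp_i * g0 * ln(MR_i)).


dV1 = 311 * 9.81 * ln(3.2) = 3548.7 m/s
dV2 = 343 * 9.81 * ln(4.7) = 5207.3 m/s
Total dV = 3548.7 + 5207.3 = 8756.0 m/s ~ 8756 m/s

8756 m/s


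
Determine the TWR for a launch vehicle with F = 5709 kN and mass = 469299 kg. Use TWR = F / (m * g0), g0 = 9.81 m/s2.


TWR = 5709000 / (469299 * 9.81) = 1.24

1.24


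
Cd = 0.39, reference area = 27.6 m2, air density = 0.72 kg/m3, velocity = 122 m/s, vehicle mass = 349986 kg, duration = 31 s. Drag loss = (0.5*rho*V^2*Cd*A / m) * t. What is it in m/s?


D = 0.5 * 0.72 * 122^2 * 0.39 * 27.6 = 57676.1 N
a = 57676.1 / 349986 = 0.1648 m/s2
dV = 0.1648 * 31 = 5.1 m/s

5.1 m/s


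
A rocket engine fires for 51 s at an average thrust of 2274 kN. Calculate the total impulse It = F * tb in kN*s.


It = 2274 * 51 = 115974 kN*s

115974 kN*s


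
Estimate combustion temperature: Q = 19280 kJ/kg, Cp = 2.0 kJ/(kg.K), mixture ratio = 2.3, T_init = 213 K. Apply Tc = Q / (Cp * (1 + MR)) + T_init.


Tc = 19280 / (2.0 * (1 + 2.3)) + 213 = 3134 K

3134 K


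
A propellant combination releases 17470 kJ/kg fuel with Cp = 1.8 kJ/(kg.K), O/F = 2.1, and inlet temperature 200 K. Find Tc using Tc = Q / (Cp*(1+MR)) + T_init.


Tc = 17470 / (1.8 * (1 + 2.1)) + 200 = 3331 K

3331 K


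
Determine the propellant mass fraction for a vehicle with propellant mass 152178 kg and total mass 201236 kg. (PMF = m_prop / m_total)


PMF = 152178 / 201236 = 0.756

0.756


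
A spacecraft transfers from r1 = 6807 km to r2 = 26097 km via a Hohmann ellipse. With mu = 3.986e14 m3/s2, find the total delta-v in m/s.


V1 = sqrt(mu/r1) = 7652.28 m/s
dV1 = V1*(sqrt(2*r2/(r1+r2)) - 1) = 1985.49 m/s
V2 = sqrt(mu/r2) = 3908.17 m/s
dV2 = V2*(1 - sqrt(2*r1/(r1+r2))) = 1394.3 m/s
Total dV = 3380 m/s

3380 m/s


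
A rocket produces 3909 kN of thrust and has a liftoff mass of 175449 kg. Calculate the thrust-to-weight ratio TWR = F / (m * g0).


TWR = 3909000 / (175449 * 9.81) = 2.27

2.27


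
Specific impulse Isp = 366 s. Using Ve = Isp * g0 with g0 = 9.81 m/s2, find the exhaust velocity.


Ve = Isp * g0 = 366 * 9.81 = 3590.5 m/s

3590.5 m/s


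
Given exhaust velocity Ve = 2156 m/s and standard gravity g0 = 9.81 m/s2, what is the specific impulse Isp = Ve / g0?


Isp = Ve / g0 = 2156 / 9.81 = 219.8 s

219.8 s


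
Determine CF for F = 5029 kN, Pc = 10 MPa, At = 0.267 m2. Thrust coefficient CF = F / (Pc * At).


CF = 5029000 / (10e6 * 0.267) = 1.88

1.88


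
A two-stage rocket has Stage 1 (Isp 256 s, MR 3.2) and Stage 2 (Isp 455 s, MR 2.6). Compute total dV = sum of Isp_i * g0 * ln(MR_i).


dV1 = 256 * 9.81 * ln(3.2) = 2921.1 m/s
dV2 = 455 * 9.81 * ln(2.6) = 4265.0 m/s
Total dV = 2921.1 + 4265.0 = 7186.1 m/s ~ 7186 m/s

7186 m/s


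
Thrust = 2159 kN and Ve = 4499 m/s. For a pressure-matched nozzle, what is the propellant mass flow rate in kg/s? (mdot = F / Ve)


mdot = F / Ve = 2159000 / 4499 = 479.9 kg/s

479.9 kg/s


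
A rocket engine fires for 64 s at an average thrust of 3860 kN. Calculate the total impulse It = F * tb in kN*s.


It = 3860 * 64 = 247040 kN*s

247040 kN*s


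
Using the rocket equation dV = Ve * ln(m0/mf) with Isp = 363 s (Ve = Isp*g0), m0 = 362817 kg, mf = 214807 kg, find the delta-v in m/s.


Ve = 363 * 9.81 = 3561.03 m/s
dV = 3561.03 * ln(362817/214807) = 1867 m/s

1867 m/s


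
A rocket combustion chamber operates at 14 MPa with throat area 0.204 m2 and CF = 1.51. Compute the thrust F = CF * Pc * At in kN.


F = 1.51 * 14e6 * 0.204 = 4.3126e+06 N = 4312.6 kN

4312.6 kN


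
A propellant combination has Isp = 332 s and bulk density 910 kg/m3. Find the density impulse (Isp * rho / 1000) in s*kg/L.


rho*Isp = 332 * 910 / 1000 = 302 s*kg/L

302 s*kg/L


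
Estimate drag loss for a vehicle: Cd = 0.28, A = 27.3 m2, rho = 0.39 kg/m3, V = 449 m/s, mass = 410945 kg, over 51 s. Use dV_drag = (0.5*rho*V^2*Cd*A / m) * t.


D = 0.5 * 0.39 * 449^2 * 0.28 * 27.3 = 300502.42 N
a = 300502.42 / 410945 = 0.7312 m/s2
dV = 0.7312 * 51 = 37.3 m/s

37.3 m/s


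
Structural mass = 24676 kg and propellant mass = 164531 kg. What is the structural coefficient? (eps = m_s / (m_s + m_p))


eps = 24676 / (24676 + 164531) = 0.1304

0.1304


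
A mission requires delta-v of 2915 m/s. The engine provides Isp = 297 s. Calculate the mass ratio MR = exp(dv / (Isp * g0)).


Ve = 297 * 9.81 = 2913.57 m/s
MR = exp(2915 / 2913.57) = 2.72

2.72


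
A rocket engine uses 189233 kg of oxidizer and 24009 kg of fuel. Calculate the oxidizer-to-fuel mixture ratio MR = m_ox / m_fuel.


MR = 189233 / 24009 = 7.88

7.88


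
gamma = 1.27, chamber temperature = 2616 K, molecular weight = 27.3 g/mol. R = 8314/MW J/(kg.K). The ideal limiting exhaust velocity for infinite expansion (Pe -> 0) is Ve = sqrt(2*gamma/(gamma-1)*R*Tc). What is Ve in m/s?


R = 8314 / 27.3 = 304.54 J/(kg.K)
Ve = sqrt(2 * 1.27 / (1.27 - 1) * 304.54 * 2616) = 2738 m/s

2738 m/s


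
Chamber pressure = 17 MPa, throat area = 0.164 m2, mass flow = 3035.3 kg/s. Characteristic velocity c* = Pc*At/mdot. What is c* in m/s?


c* = 17e6 * 0.164 / 3035.3 = 919 m/s

919 m/s


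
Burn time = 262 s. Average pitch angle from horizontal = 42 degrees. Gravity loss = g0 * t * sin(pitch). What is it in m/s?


GL = 9.81 * 262 * sin(42 deg) = 1720 m/s

1720 m/s


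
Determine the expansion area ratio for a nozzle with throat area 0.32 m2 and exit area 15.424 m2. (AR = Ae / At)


AR = 15.424 / 0.32 = 48.2

48.2


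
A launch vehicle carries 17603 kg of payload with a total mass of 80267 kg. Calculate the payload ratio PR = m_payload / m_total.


PR = 17603 / 80267 = 0.2193

0.2193


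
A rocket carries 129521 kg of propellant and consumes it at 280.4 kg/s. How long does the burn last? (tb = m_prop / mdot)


tb = 129521 / 280.4 = 461.9 s

461.9 s


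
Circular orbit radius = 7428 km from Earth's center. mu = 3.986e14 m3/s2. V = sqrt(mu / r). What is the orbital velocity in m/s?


V = sqrt(3.986e14 / 7428000) = 7325 m/s

7325 m/s


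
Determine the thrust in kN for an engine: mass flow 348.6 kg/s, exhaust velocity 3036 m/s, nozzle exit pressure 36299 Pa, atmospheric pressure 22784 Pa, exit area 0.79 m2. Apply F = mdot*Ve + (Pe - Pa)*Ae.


F = 348.6 * 3036 + (36299 - 22784) * 0.79 = 1.0690e+06 N = 1069.0 kN

1069.0 kN


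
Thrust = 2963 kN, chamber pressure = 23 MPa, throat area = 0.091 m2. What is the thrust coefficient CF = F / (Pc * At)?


CF = 2963000 / (23e6 * 0.091) = 1.42

1.42


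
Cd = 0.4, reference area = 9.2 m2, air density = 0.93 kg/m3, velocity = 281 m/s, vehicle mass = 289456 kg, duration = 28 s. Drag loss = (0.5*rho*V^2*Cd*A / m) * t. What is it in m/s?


D = 0.5 * 0.93 * 281^2 * 0.4 * 9.2 = 135118.06 N
a = 135118.06 / 289456 = 0.4668 m/s2
dV = 0.4668 * 28 = 13.1 m/s

13.1 m/s


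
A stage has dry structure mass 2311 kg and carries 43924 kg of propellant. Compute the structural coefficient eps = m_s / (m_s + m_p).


eps = 2311 / (2311 + 43924) = 0.05

0.05


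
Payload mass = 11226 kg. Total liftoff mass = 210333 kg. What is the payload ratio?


PR = 11226 / 210333 = 0.0534

0.0534


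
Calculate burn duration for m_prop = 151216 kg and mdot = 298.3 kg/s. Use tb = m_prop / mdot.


tb = 151216 / 298.3 = 506.9 s

506.9 s


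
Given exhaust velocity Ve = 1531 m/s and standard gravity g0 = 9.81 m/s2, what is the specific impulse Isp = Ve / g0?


Isp = Ve / g0 = 1531 / 9.81 = 156.1 s

156.1 s


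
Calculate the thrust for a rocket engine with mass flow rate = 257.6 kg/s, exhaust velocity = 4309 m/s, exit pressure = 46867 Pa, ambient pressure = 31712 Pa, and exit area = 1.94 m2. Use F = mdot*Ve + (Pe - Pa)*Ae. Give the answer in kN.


F = 257.6 * 4309 + (46867 - 31712) * 1.94 = 1.1394e+06 N = 1139.4 kN

1139.4 kN


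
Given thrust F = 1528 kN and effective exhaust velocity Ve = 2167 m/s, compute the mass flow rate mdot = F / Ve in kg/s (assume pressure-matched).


mdot = F / Ve = 1528000 / 2167 = 705.1 kg/s

705.1 kg/s


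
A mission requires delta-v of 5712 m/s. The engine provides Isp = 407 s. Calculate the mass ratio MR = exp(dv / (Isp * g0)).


Ve = 407 * 9.81 = 3992.67 m/s
MR = exp(5712 / 3992.67) = 4.181

4.181


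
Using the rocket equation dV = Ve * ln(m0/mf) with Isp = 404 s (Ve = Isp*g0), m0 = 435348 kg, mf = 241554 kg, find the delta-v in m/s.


Ve = 404 * 9.81 = 3963.24 m/s
dV = 3963.24 * ln(435348/241554) = 2335 m/s

2335 m/s


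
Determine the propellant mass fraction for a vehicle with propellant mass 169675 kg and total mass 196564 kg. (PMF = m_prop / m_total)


PMF = 169675 / 196564 = 0.863

0.863


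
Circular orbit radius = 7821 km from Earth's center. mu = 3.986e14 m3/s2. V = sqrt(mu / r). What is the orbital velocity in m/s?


V = sqrt(3.986e14 / 7821000) = 7139 m/s

7139 m/s


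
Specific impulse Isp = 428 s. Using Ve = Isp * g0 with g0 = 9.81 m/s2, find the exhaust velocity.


Ve = Isp * g0 = 428 * 9.81 = 4198.7 m/s

4198.7 m/s


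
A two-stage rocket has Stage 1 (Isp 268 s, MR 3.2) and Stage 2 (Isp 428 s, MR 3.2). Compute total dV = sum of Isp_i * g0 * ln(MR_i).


dV1 = 268 * 9.81 * ln(3.2) = 3058.0 m/s
dV2 = 428 * 9.81 * ln(3.2) = 4883.7 m/s
Total dV = 3058.0 + 4883.7 = 7941.7 m/s ~ 7942 m/s

7942 m/s


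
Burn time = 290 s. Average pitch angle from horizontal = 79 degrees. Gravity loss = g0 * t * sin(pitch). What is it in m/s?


GL = 9.81 * 290 * sin(79 deg) = 2793 m/s

2793 m/s


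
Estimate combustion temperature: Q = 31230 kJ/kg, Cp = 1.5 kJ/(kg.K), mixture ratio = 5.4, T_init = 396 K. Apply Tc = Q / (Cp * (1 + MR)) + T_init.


Tc = 31230 / (1.5 * (1 + 5.4)) + 396 = 3649 K

3649 K


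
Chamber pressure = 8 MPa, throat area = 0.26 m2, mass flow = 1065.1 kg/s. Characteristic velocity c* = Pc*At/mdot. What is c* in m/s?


c* = 8e6 * 0.26 / 1065.1 = 1953 m/s

1953 m/s


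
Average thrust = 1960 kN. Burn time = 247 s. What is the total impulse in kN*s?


It = 1960 * 247 = 484120 kN*s

484120 kN*s


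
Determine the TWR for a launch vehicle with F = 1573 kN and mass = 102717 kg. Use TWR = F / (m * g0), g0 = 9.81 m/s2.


TWR = 1573000 / (102717 * 9.81) = 1.56

1.56


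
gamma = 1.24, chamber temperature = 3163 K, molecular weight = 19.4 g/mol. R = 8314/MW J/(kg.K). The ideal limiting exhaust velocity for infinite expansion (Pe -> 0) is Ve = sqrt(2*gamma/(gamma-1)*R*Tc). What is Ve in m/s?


R = 8314 / 19.4 = 428.56 J/(kg.K)
Ve = sqrt(2 * 1.24 / (1.24 - 1) * 428.56 * 3163) = 3743 m/s

3743 m/s


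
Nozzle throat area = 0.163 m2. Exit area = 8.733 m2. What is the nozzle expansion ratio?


AR = 8.733 / 0.163 = 53.6

53.6


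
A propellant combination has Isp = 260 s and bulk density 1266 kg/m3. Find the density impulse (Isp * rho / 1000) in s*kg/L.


rho*Isp = 260 * 1266 / 1000 = 329 s*kg/L

329 s*kg/L


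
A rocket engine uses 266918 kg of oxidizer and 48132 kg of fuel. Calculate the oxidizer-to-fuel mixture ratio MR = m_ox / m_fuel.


MR = 266918 / 48132 = 5.55

5.55


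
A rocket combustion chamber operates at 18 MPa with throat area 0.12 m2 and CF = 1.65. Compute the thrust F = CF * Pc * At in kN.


F = 1.65 * 18e6 * 0.12 = 3.5640e+06 N = 3564.0 kN

3564.0 kN


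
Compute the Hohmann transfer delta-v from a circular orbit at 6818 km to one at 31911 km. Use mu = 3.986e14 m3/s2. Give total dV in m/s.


V1 = sqrt(mu/r1) = 7646.1 m/s
dV1 = V1*(sqrt(2*r2/(r1+r2)) - 1) = 2169.28 m/s
V2 = sqrt(mu/r2) = 3534.26 m/s
dV2 = V2*(1 - sqrt(2*r1/(r1+r2))) = 1437.14 m/s
Total dV = 3606 m/s

3606 m/s


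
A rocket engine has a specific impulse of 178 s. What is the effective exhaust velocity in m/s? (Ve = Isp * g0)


Ve = Isp * g0 = 178 * 9.81 = 1746.2 m/s

1746.2 m/s


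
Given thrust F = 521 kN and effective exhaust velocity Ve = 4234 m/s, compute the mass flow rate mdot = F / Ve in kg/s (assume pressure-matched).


mdot = F / Ve = 521000 / 4234 = 123.1 kg/s

123.1 kg/s


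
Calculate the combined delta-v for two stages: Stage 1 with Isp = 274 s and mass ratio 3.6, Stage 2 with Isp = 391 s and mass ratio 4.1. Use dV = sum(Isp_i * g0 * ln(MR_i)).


dV1 = 274 * 9.81 * ln(3.6) = 3443.1 m/s
dV2 = 391 * 9.81 * ln(4.1) = 5412.1 m/s
Total dV = 3443.1 + 5412.1 = 8855.2 m/s ~ 8855 m/s

8855 m/s


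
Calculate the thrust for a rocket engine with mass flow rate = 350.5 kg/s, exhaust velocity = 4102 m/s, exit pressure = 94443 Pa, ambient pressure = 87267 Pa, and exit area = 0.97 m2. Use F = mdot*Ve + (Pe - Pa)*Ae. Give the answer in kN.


F = 350.5 * 4102 + (94443 - 87267) * 0.97 = 1.4447e+06 N = 1444.7 kN

1444.7 kN


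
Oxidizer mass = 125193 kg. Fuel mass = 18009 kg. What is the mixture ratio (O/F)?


MR = 125193 / 18009 = 6.95

6.95


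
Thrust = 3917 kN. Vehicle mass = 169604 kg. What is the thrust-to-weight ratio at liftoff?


TWR = 3917000 / (169604 * 9.81) = 2.35

2.35


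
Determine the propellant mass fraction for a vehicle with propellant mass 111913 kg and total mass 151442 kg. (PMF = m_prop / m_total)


PMF = 111913 / 151442 = 0.739

0.739


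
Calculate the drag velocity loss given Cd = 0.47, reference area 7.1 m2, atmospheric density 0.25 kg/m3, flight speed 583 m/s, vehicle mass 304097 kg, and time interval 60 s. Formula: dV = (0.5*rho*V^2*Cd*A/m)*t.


D = 0.5 * 0.25 * 583^2 * 0.47 * 7.1 = 141776.2 N
a = 141776.2 / 304097 = 0.4662 m/s2
dV = 0.4662 * 60 = 28.0 m/s

28.0 m/s


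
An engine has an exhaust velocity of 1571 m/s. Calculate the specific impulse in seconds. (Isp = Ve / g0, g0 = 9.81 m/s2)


Isp = Ve / g0 = 1571 / 9.81 = 160.1 s

160.1 s


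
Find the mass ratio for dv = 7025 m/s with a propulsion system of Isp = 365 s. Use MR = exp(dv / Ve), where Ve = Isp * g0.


Ve = 365 * 9.81 = 3580.65 m/s
MR = exp(7025 / 3580.65) = 7.113

7.113


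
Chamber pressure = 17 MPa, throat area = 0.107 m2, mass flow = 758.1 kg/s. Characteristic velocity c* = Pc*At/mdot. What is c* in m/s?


c* = 17e6 * 0.107 / 758.1 = 2399 m/s

2399 m/s


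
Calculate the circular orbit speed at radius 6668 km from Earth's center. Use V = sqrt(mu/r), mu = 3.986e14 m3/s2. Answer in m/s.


V = sqrt(3.986e14 / 6668000) = 7732 m/s

7732 m/s


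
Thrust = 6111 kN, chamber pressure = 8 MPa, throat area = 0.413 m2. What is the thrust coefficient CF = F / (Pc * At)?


CF = 6111000 / (8e6 * 0.413) = 1.85

1.85


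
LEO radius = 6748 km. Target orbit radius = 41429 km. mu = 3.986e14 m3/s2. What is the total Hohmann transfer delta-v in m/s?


V1 = sqrt(mu/r1) = 7685.66 m/s
dV1 = V1*(sqrt(2*r2/(r1+r2)) - 1) = 2393.6 m/s
V2 = sqrt(mu/r2) = 3101.82 m/s
dV2 = V2*(1 - sqrt(2*r1/(r1+r2))) = 1460.1 m/s
Total dV = 3854 m/s

3854 m/s


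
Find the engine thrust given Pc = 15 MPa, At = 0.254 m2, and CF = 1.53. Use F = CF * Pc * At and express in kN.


F = 1.53 * 15e6 * 0.254 = 5.8293e+06 N = 5829.3 kN

5829.3 kN


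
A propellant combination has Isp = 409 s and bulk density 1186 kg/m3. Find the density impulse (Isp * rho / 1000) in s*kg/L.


rho*Isp = 409 * 1186 / 1000 = 485 s*kg/L

485 s*kg/L


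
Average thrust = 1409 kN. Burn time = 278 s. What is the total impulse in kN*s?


It = 1409 * 278 = 391702 kN*s

391702 kN*s


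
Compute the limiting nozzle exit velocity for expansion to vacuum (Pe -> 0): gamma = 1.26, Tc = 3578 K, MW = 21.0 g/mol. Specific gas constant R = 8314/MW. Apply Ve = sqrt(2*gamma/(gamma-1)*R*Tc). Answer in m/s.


R = 8314 / 21.0 = 395.9 J/(kg.K)
Ve = sqrt(2 * 1.26 / (1.26 - 1) * 395.9 * 3578) = 3705 m/s

3705 m/s


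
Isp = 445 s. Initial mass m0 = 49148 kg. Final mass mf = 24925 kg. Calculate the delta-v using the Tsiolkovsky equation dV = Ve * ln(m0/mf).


Ve = 445 * 9.81 = 4365.45 m/s
dV = 4365.45 * ln(49148/24925) = 2964 m/s

2964 m/s


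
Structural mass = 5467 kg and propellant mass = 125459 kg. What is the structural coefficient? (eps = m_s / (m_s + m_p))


eps = 5467 / (5467 + 125459) = 0.0418

0.0418


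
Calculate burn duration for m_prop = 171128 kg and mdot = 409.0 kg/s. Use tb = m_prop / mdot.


tb = 171128 / 409.0 = 418.4 s

418.4 s


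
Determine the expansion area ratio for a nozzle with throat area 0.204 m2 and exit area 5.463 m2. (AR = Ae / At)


AR = 5.463 / 0.204 = 26.8

26.8


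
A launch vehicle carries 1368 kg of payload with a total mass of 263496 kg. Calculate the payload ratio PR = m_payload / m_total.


PR = 1368 / 263496 = 0.0052

0.0052


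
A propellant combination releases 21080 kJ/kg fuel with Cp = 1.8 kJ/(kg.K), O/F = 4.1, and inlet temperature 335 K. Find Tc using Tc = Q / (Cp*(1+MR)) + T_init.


Tc = 21080 / (1.8 * (1 + 4.1)) + 335 = 2631 K

2631 K


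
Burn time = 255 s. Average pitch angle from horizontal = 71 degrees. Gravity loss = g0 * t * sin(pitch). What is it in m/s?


GL = 9.81 * 255 * sin(71 deg) = 2365 m/s

2365 m/s


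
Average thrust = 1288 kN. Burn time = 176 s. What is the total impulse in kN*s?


It = 1288 * 176 = 226688 kN*s

226688 kN*s


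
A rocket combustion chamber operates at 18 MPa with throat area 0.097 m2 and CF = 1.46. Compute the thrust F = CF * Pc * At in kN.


F = 1.46 * 18e6 * 0.097 = 2.5492e+06 N = 2549.2 kN

2549.2 kN


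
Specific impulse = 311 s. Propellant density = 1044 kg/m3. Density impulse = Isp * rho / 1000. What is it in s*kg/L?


rho*Isp = 311 * 1044 / 1000 = 325 s*kg/L

325 s*kg/L


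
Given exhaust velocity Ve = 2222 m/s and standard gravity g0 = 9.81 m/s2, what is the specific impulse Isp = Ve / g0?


Isp = Ve / g0 = 2222 / 9.81 = 226.5 s

226.5 s


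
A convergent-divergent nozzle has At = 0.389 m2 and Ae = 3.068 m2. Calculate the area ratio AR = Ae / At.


AR = 3.068 / 0.389 = 7.9

7.9


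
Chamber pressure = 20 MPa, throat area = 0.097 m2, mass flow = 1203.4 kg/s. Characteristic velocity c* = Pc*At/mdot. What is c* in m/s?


c* = 20e6 * 0.097 / 1203.4 = 1612 m/s

1612 m/s


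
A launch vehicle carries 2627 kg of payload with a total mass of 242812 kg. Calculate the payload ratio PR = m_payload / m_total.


PR = 2627 / 242812 = 0.0108

0.0108


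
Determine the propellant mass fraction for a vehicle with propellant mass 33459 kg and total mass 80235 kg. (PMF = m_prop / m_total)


PMF = 33459 / 80235 = 0.417

0.417


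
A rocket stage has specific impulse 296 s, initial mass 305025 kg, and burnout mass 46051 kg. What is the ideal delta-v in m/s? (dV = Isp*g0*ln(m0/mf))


Ve = 296 * 9.81 = 2903.76 m/s
dV = 2903.76 * ln(305025/46051) = 5490 m/s

5490 m/s


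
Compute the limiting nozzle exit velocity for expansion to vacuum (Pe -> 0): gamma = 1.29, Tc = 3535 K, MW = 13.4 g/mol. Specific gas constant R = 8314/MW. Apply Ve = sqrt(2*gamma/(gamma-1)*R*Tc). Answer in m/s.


R = 8314 / 13.4 = 620.45 J/(kg.K)
Ve = sqrt(2 * 1.29 / (1.29 - 1) * 620.45 * 3535) = 4417 m/s

4417 m/s


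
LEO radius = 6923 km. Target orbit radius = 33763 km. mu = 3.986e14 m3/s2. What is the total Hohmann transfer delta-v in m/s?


V1 = sqrt(mu/r1) = 7587.9 m/s
dV1 = V1*(sqrt(2*r2/(r1+r2)) - 1) = 2187.5 m/s
V2 = sqrt(mu/r2) = 3435.96 m/s
dV2 = V2*(1 - sqrt(2*r1/(r1+r2))) = 1431.54 m/s
Total dV = 3619 m/s

3619 m/s


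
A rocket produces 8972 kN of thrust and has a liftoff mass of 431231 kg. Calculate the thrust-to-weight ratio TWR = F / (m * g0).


TWR = 8972000 / (431231 * 9.81) = 2.12

2.12


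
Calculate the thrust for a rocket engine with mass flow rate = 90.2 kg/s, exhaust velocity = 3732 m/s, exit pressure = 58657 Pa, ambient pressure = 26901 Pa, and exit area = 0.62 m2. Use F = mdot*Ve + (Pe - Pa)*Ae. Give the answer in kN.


F = 90.2 * 3732 + (58657 - 26901) * 0.62 = 356315.0 N = 356.3 kN

356.3 kN


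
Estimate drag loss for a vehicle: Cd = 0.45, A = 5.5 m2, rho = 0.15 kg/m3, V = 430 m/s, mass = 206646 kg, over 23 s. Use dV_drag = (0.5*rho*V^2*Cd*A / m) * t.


D = 0.5 * 0.15 * 430^2 * 0.45 * 5.5 = 34322.06 N
a = 34322.06 / 206646 = 0.1661 m/s2
dV = 0.1661 * 23 = 3.8 m/s

3.8 m/s


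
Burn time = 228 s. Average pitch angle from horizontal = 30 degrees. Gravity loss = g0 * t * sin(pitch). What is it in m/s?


GL = 9.81 * 228 * sin(30 deg) = 1118 m/s

1118 m/s


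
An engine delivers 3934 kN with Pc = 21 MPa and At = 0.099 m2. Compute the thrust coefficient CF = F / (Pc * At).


CF = 3934000 / (21e6 * 0.099) = 1.89

1.89


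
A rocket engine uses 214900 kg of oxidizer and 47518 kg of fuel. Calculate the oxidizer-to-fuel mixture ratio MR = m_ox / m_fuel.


MR = 214900 / 47518 = 4.52

4.52


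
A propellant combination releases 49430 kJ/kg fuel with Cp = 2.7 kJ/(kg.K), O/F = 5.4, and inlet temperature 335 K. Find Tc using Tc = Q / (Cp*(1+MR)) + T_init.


Tc = 49430 / (2.7 * (1 + 5.4)) + 335 = 3196 K

3196 K


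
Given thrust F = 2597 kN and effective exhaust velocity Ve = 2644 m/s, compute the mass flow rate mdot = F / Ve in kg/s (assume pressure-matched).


mdot = F / Ve = 2597000 / 2644 = 982.2 kg/s

982.2 kg/s


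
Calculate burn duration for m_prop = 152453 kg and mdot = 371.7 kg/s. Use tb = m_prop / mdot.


tb = 152453 / 371.7 = 410.2 s

410.2 s


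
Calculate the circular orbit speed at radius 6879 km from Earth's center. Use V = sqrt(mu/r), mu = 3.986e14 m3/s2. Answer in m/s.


V = sqrt(3.986e14 / 6879000) = 7612 m/s

7612 m/s


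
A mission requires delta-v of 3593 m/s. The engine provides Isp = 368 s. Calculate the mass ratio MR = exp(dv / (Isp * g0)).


Ve = 368 * 9.81 = 3610.08 m/s
MR = exp(3593 / 3610.08) = 2.705

2.705


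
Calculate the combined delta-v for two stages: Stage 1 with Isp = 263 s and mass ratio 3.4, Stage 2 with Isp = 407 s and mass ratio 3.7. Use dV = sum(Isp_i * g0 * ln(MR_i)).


dV1 = 263 * 9.81 * ln(3.4) = 3157.4 m/s
dV2 = 407 * 9.81 * ln(3.7) = 5223.7 m/s
Total dV = 3157.4 + 5223.7 = 8381.1 m/s ~ 8381 m/s

8381 m/s


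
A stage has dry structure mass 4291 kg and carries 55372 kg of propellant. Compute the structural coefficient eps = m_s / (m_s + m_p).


eps = 4291 / (4291 + 55372) = 0.0719

0.0719


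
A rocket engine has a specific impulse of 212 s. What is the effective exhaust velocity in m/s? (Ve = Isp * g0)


Ve = Isp * g0 = 212 * 9.81 = 2079.7 m/s

2079.7 m/s


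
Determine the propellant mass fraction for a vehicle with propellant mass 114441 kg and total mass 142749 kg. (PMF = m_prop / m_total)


PMF = 114441 / 142749 = 0.802

0.802


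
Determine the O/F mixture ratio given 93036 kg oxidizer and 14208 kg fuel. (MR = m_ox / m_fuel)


MR = 93036 / 14208 = 6.55

6.55


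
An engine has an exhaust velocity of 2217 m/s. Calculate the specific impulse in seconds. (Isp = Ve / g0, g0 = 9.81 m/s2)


Isp = Ve / g0 = 2217 / 9.81 = 226.0 s

226.0 s


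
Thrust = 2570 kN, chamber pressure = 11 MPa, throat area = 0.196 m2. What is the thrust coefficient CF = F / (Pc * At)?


CF = 2570000 / (11e6 * 0.196) = 1.19

1.19


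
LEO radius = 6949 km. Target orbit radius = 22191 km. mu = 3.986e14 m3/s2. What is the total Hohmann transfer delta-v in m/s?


V1 = sqrt(mu/r1) = 7573.69 m/s
dV1 = V1*(sqrt(2*r2/(r1+r2)) - 1) = 1773.18 m/s
V2 = sqrt(mu/r2) = 4238.19 m/s
dV2 = V2*(1 - sqrt(2*r1/(r1+r2))) = 1311.26 m/s
Total dV = 3084 m/s

3084 m/s


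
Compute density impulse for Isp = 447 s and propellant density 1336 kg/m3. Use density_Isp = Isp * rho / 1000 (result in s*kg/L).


rho*Isp = 447 * 1336 / 1000 = 597 s*kg/L

597 s*kg/L


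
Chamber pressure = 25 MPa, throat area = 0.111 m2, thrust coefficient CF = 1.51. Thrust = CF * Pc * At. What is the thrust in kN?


F = 1.51 * 25e6 * 0.111 = 4.1902e+06 N = 4190.2 kN

4190.2 kN


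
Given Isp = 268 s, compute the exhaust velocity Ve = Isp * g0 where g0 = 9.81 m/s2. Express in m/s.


Ve = Isp * g0 = 268 * 9.81 = 2629.1 m/s

2629.1 m/s


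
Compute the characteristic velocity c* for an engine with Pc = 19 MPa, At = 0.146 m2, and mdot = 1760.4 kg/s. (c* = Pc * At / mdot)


c* = 19e6 * 0.146 / 1760.4 = 1576 m/s

1576 m/s


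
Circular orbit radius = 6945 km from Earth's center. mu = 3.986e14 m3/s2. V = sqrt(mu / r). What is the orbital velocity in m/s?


V = sqrt(3.986e14 / 6945000) = 7576 m/s

7576 m/s


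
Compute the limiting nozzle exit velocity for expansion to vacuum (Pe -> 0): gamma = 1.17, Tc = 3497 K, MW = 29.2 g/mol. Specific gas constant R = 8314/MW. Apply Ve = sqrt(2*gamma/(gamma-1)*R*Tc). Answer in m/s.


R = 8314 / 29.2 = 284.73 J/(kg.K)
Ve = sqrt(2 * 1.17 / (1.17 - 1) * 284.73 * 3497) = 3702 m/s

3702 m/s


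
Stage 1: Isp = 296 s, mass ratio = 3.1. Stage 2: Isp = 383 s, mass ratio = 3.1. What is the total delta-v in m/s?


dV1 = 296 * 9.81 * ln(3.1) = 3285.3 m/s
dV2 = 383 * 9.81 * ln(3.1) = 4250.9 m/s
Total dV = 3285.3 + 4250.9 = 7536.2 m/s ~ 7536 m/s

7536 m/s


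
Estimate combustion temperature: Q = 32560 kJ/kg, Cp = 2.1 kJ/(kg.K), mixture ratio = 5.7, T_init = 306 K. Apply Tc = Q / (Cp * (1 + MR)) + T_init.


Tc = 32560 / (2.1 * (1 + 5.7)) + 306 = 2620 K

2620 K


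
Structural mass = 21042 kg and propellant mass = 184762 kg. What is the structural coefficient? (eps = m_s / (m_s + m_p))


eps = 21042 / (21042 + 184762) = 0.1022

0.1022


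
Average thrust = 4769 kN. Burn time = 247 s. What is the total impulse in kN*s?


It = 4769 * 247 = 1177943 kN*s

1177943 kN*s


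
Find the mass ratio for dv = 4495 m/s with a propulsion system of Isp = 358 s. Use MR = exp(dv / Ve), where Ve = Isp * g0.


Ve = 358 * 9.81 = 3511.98 m/s
MR = exp(4495 / 3511.98) = 3.596

3.596


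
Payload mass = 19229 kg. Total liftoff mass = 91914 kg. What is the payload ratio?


PR = 19229 / 91914 = 0.2092

0.2092


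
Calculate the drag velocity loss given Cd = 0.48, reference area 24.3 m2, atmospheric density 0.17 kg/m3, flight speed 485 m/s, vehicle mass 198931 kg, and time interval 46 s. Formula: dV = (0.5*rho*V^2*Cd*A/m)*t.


D = 0.5 * 0.17 * 485^2 * 0.48 * 24.3 = 233211.47 N
a = 233211.47 / 198931 = 1.1723 m/s2
dV = 1.1723 * 46 = 53.9 m/s

53.9 m/s


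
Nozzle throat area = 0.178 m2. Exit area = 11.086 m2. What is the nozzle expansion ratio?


AR = 11.086 / 0.178 = 62.3

62.3


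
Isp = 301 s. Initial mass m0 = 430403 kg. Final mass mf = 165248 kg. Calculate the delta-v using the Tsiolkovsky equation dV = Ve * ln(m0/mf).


Ve = 301 * 9.81 = 2952.81 m/s
dV = 2952.81 * ln(430403/165248) = 2827 m/s

2827 m/s


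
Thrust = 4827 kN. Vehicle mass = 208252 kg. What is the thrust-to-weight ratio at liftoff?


TWR = 4827000 / (208252 * 9.81) = 2.36

2.36


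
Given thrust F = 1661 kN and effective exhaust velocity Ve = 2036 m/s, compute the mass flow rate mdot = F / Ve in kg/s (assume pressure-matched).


mdot = F / Ve = 1661000 / 2036 = 815.8 kg/s

815.8 kg/s


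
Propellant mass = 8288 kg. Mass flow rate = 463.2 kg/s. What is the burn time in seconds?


tb = 8288 / 463.2 = 17.9 s

17.9 s


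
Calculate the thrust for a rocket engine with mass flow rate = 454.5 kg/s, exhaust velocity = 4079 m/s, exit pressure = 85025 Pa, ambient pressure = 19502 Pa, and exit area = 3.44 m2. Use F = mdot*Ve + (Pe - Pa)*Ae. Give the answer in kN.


F = 454.5 * 4079 + (85025 - 19502) * 3.44 = 2.0793e+06 N = 2079.3 kN

2079.3 kN


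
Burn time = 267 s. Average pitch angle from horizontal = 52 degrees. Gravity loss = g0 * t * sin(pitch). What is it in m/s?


GL = 9.81 * 267 * sin(52 deg) = 2064 m/s

2064 m/s


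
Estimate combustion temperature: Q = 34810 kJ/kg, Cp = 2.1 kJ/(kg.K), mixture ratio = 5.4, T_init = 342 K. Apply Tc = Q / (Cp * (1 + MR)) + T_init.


Tc = 34810 / (2.1 * (1 + 5.4)) + 342 = 2932 K

2932 K


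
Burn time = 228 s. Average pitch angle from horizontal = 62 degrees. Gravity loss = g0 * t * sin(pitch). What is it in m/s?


GL = 9.81 * 228 * sin(62 deg) = 1975 m/s

1975 m/s


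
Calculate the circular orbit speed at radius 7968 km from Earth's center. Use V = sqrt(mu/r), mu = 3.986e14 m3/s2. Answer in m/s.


V = sqrt(3.986e14 / 7968000) = 7073 m/s

7073 m/s


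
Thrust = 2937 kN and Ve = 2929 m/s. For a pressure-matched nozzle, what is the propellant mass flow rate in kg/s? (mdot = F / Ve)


mdot = F / Ve = 2937000 / 2929 = 1002.7 kg/s

1002.7 kg/s


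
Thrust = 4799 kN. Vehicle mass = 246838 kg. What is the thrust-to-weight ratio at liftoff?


TWR = 4799000 / (246838 * 9.81) = 1.98

1.98


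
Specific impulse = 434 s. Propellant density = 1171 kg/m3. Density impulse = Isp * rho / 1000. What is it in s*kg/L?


rho*Isp = 434 * 1171 / 1000 = 508 s*kg/L

508 s*kg/L


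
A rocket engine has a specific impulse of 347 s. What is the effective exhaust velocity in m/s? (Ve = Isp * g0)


Ve = Isp * g0 = 347 * 9.81 = 3404.1 m/s

3404.1 m/s


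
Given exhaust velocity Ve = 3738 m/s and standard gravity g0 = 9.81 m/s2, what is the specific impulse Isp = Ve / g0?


Isp = Ve / g0 = 3738 / 9.81 = 381.0 s

381.0 s


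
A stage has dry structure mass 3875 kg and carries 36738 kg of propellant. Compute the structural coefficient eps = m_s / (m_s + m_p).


eps = 3875 / (3875 + 36738) = 0.0954

0.0954


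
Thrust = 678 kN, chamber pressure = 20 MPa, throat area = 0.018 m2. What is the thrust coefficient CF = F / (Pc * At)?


CF = 678000 / (20e6 * 0.018) = 1.88

1.88


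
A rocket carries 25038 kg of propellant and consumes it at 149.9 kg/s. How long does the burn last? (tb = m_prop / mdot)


tb = 25038 / 149.9 = 167.0 s

167.0 s


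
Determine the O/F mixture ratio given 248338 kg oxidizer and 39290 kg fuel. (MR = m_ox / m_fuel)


MR = 248338 / 39290 = 6.32

6.32


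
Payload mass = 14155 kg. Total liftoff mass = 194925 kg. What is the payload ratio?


PR = 14155 / 194925 = 0.0726

0.0726


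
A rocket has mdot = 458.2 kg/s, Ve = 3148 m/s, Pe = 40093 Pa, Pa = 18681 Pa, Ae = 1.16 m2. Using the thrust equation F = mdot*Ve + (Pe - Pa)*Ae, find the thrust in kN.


F = 458.2 * 3148 + (40093 - 18681) * 1.16 = 1.4673e+06 N = 1467.3 kN

1467.3 kN


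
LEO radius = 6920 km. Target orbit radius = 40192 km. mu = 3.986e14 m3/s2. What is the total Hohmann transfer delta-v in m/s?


V1 = sqrt(mu/r1) = 7589.54 m/s
dV1 = V1*(sqrt(2*r2/(r1+r2)) - 1) = 2324.13 m/s
V2 = sqrt(mu/r2) = 3149.19 m/s
dV2 = V2*(1 - sqrt(2*r1/(r1+r2))) = 1442.32 m/s
Total dV = 3766 m/s

3766 m/s
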